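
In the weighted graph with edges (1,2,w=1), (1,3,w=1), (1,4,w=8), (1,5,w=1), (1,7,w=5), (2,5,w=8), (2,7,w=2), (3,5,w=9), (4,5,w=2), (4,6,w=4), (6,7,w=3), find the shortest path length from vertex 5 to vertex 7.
4 (path: 5 -> 1 -> 2 -> 7; weights 1 + 1 + 2 = 4)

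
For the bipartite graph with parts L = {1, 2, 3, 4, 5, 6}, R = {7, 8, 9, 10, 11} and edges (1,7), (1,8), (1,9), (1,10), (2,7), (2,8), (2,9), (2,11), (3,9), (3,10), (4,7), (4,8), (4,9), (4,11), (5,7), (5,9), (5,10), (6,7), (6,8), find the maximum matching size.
5 (matching: (1,10), (2,11), (3,9), (4,8), (5,7); upper bound min(|L|,|R|) = min(6,5) = 5)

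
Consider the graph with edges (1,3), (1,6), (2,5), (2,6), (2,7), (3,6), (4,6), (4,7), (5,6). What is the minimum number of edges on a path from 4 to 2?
2 (path: 4 -> 6 -> 2, 2 edges)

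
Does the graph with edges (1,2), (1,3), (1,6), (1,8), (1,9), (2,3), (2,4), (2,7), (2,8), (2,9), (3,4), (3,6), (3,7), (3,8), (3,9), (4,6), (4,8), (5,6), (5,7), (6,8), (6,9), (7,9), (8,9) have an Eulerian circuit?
No (2 vertices have odd degree: {1, 3}; Eulerian circuit requires 0)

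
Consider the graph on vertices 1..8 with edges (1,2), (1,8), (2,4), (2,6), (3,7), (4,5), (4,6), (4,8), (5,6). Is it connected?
No, it has 2 components: {1, 2, 4, 5, 6, 8}, {3, 7}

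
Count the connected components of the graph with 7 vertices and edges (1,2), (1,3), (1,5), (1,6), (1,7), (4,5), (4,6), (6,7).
1 (components: {1, 2, 3, 4, 5, 6, 7})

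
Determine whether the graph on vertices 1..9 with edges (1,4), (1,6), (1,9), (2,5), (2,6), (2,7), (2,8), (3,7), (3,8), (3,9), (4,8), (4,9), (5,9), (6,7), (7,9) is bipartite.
No (odd cycle of length 3: 4 -> 1 -> 9 -> 4)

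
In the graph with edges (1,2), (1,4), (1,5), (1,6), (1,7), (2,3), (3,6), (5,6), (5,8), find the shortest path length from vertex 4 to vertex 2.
2 (path: 4 -> 1 -> 2, 2 edges)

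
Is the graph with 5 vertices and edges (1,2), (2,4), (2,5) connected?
No, it has 2 components: {1, 2, 4, 5}, {3}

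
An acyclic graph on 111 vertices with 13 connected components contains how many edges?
98 (Each of the 13 component trees on V_i vertices has V_i - 1 edges; summing gives V - C = 111 - 13 = 98)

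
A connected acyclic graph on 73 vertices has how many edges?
72 (A tree on V vertices has V - 1 edges, so 73 - 1 = 72)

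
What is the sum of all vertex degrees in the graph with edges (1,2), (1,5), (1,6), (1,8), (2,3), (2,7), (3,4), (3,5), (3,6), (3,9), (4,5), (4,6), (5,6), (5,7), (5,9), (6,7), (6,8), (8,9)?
36 (handshake: sum of degrees = 2|E| = 2 x 18 = 36)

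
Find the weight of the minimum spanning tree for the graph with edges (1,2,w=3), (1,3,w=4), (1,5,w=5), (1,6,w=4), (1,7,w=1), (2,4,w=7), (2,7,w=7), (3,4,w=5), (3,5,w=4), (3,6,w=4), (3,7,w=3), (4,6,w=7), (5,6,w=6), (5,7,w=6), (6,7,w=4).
20 (MST edges: (1,2,w=3), (1,6,w=4), (1,7,w=1), (3,4,w=5), (3,5,w=4), (3,7,w=3); sum of weights 3 + 4 + 1 + 5 + 4 + 3 = 20)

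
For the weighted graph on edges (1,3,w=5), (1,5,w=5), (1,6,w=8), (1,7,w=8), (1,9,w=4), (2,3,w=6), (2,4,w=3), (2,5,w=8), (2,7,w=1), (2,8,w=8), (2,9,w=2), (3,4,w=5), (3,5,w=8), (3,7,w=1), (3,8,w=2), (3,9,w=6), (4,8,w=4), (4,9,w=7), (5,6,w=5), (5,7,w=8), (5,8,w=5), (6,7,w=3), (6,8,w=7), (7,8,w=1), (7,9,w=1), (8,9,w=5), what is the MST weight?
19 (MST edges: (1,5,w=5), (1,9,w=4), (2,4,w=3), (2,7,w=1), (3,7,w=1), (6,7,w=3), (7,8,w=1), (7,9,w=1); sum of weights 5 + 4 + 3 + 1 + 1 + 3 + 1 + 1 = 19)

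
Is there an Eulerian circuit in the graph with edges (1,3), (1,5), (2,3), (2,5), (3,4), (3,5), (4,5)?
Yes (the graph is connected and all 5 vertices have even degree)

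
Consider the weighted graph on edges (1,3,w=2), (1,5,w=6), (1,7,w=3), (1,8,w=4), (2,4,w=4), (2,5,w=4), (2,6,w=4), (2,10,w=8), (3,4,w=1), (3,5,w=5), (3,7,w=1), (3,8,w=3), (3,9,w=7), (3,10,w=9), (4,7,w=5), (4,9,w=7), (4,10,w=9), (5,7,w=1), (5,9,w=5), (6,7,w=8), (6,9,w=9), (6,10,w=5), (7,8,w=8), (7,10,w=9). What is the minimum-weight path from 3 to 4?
1 (path: 3 -> 4; weights 1 = 1)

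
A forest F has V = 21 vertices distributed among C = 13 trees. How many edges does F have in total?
8 (Each of the 13 component trees on V_i vertices has V_i - 1 edges; summing gives V - C = 21 - 13 = 8)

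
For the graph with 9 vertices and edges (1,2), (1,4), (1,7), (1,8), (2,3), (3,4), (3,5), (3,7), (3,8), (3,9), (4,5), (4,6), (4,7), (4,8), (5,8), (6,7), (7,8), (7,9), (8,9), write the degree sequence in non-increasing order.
[6, 6, 6, 6, 4, 3, 3, 2, 2] (degrees: deg(1)=4, deg(2)=2, deg(3)=6, deg(4)=6, deg(5)=3, deg(6)=2, deg(7)=6, deg(8)=6, deg(9)=3)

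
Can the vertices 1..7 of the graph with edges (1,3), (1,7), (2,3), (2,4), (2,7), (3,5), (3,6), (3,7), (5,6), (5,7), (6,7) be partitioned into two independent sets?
No (odd cycle of length 3: 7 -> 1 -> 3 -> 7)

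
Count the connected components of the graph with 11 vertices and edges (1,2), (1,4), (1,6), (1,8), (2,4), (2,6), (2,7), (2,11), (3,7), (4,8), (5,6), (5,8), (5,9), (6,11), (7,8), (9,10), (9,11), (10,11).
1 (components: {1, 2, 3, 4, 5, 6, 7, 8, 9, 10, 11})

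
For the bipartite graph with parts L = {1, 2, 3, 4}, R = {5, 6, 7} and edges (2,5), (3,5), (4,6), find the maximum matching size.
2 (matching: (2,5), (4,6); upper bound min(|L|,|R|) = min(4,3) = 3)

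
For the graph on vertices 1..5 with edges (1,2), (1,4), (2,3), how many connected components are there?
2 (components: {1, 2, 3, 4}, {5})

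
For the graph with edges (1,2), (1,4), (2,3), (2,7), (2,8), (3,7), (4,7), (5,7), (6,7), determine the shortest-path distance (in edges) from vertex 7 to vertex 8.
2 (path: 7 -> 2 -> 8, 2 edges)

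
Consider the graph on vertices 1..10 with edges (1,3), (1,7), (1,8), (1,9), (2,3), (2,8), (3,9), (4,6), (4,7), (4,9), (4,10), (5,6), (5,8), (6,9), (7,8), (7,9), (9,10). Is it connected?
Yes (BFS from 1 visits [1, 3, 7, 8, 9, 2, 4, 5, 6, 10] — all 10 vertices reached)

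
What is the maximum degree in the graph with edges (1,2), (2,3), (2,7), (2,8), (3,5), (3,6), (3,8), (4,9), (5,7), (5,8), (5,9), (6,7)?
4 (attained at vertices 2, 3, 5)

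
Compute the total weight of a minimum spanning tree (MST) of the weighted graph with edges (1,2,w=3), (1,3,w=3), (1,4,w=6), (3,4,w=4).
10 (MST edges: (1,2,w=3), (1,3,w=3), (3,4,w=4); sum of weights 3 + 3 + 4 = 10)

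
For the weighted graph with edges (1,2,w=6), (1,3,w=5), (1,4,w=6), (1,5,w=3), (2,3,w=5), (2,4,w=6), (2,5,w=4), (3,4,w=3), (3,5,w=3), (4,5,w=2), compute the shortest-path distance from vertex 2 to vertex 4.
6 (path: 2 -> 4; weights 6 = 6)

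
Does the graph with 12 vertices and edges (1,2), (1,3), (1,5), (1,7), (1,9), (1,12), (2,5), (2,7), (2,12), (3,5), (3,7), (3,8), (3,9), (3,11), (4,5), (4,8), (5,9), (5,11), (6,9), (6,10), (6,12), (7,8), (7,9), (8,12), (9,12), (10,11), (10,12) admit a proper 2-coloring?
No (odd cycle of length 3: 3 -> 1 -> 9 -> 3)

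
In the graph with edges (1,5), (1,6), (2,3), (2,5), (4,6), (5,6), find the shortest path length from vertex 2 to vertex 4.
3 (path: 2 -> 5 -> 6 -> 4, 3 edges)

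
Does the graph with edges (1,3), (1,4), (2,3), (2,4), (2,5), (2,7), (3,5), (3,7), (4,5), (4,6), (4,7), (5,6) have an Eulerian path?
Yes (the graph is connected and exactly 2 vertices have odd degree: {4, 7}; any Eulerian path must start and end at those)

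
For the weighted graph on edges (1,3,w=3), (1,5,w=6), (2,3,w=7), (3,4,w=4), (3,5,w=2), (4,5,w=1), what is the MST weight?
13 (MST edges: (1,3,w=3), (2,3,w=7), (3,5,w=2), (4,5,w=1); sum of weights 3 + 7 + 2 + 1 = 13)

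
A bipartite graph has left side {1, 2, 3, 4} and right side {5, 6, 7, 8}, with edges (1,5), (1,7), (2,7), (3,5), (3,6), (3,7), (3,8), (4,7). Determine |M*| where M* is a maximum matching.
3 (matching: (1,5), (2,7), (3,8); upper bound min(|L|,|R|) = min(4,4) = 4)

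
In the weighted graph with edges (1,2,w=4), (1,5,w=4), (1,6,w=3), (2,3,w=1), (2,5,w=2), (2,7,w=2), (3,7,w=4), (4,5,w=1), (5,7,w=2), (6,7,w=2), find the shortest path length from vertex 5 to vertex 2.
2 (path: 5 -> 2; weights 2 = 2)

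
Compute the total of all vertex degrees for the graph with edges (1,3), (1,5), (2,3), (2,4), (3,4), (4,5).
12 (handshake: sum of degrees = 2|E| = 2 x 6 = 12)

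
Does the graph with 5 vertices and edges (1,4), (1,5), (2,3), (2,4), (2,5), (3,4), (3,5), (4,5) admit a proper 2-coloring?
No (odd cycle of length 3: 4 -> 1 -> 5 -> 4)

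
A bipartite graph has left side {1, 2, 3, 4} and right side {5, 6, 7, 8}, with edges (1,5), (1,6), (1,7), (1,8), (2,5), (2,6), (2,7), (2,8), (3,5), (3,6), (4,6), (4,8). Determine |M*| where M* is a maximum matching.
4 (matching: (1,8), (2,7), (3,5), (4,6); upper bound min(|L|,|R|) = min(4,4) = 4)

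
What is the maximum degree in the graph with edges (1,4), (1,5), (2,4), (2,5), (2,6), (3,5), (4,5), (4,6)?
4 (attained at vertices 4, 5)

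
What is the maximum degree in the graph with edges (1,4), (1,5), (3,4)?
2 (attained at vertices 1, 4)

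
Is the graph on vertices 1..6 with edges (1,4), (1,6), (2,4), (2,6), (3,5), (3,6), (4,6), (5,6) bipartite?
No (odd cycle of length 3: 4 -> 1 -> 6 -> 4)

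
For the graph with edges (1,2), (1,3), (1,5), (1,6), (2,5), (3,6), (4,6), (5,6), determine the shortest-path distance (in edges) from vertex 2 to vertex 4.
3 (path: 2 -> 5 -> 6 -> 4, 3 edges)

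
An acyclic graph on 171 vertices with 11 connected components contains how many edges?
160 (Each of the 11 component trees on V_i vertices has V_i - 1 edges; summing gives V - C = 171 - 11 = 160)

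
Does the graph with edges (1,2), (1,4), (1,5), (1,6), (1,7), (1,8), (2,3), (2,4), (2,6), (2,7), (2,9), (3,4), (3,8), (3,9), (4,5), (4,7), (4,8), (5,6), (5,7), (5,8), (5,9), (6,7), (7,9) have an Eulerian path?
Yes — and in fact it has an Eulerian circuit (the graph is connected and all 9 vertices have even degree)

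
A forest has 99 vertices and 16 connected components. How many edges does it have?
83 (Each of the 16 component trees on V_i vertices has V_i - 1 edges; summing gives V - C = 99 - 16 = 83)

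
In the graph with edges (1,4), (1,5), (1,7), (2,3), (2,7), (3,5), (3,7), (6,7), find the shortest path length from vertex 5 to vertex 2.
2 (path: 5 -> 3 -> 2, 2 edges)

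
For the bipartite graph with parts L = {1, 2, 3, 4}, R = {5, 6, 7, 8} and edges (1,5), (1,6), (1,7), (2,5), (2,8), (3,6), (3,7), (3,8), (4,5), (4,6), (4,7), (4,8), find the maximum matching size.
4 (matching: (1,7), (2,8), (3,6), (4,5); upper bound min(|L|,|R|) = min(4,4) = 4)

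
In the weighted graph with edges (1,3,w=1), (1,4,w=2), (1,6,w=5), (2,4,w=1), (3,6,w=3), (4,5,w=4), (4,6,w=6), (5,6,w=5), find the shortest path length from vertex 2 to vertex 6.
7 (path: 2 -> 4 -> 6; weights 1 + 6 = 7)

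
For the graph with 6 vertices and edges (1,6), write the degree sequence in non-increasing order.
[1, 1, 0, 0, 0, 0] (degrees: deg(1)=1, deg(2)=0, deg(3)=0, deg(4)=0, deg(5)=0, deg(6)=1)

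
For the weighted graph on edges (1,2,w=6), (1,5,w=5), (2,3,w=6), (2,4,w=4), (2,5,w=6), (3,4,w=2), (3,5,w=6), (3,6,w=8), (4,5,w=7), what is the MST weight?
25 (MST edges: (1,2,w=6), (1,5,w=5), (2,4,w=4), (3,4,w=2), (3,6,w=8); sum of weights 6 + 5 + 4 + 2 + 8 = 25)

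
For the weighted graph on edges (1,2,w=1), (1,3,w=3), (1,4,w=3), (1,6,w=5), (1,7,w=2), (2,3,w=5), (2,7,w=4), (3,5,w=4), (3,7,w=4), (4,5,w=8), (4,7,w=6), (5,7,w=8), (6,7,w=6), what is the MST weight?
18 (MST edges: (1,2,w=1), (1,3,w=3), (1,4,w=3), (1,6,w=5), (1,7,w=2), (3,5,w=4); sum of weights 1 + 3 + 3 + 5 + 2 + 4 = 18)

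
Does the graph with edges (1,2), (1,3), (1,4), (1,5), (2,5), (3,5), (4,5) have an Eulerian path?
Yes — and in fact it has an Eulerian circuit (the graph is connected and all 5 vertices have even degree)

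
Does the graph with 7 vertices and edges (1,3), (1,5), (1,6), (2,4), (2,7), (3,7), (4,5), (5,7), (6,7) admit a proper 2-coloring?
Yes. Partition: {1, 4, 7}, {2, 3, 5, 6}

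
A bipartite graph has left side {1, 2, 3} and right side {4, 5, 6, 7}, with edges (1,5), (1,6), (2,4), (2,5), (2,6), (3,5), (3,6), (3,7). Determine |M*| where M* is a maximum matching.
3 (matching: (1,6), (2,5), (3,7); upper bound min(|L|,|R|) = min(3,4) = 3)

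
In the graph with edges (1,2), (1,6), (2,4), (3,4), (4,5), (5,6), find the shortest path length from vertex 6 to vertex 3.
3 (path: 6 -> 5 -> 4 -> 3, 3 edges)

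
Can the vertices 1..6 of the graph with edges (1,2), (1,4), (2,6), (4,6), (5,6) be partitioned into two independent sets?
Yes. Partition: {1, 3, 6}, {2, 4, 5}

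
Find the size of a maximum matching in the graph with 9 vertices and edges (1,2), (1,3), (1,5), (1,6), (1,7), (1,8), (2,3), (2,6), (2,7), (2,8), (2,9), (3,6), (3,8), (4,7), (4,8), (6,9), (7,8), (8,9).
4 (matching: (1,8), (2,9), (3,6), (4,7); upper bound floor(n/2) = floor(9/2) = 4)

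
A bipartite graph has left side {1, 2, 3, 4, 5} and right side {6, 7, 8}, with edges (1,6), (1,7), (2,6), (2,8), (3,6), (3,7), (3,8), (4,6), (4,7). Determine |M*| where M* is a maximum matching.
3 (matching: (1,7), (2,8), (3,6); upper bound min(|L|,|R|) = min(5,3) = 3)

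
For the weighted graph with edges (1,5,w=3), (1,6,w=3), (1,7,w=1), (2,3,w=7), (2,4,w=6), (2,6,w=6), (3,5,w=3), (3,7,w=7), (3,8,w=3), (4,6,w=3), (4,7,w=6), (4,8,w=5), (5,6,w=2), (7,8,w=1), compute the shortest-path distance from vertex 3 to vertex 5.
3 (path: 3 -> 5; weights 3 = 3)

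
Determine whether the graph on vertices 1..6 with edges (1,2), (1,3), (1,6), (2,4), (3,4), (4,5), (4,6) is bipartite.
Yes. Partition: {1, 4}, {2, 3, 5, 6}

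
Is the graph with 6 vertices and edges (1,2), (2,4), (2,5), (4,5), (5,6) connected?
No, it has 2 components: {1, 2, 4, 5, 6}, {3}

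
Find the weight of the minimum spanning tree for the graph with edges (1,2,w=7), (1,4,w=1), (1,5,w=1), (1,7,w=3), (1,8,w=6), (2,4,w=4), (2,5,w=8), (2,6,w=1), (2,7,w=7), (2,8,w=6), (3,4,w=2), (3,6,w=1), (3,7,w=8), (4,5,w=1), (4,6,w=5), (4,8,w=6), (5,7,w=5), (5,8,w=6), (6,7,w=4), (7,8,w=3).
12 (MST edges: (1,4,w=1), (1,5,w=1), (1,7,w=3), (2,6,w=1), (3,4,w=2), (3,6,w=1), (7,8,w=3); sum of weights 1 + 1 + 3 + 1 + 2 + 1 + 3 = 12)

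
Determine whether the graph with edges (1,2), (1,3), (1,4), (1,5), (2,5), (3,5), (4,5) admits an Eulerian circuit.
Yes (the graph is connected and all 5 vertices have even degree)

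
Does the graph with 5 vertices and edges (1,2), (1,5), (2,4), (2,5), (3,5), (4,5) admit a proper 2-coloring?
No (odd cycle of length 3: 2 -> 1 -> 5 -> 2)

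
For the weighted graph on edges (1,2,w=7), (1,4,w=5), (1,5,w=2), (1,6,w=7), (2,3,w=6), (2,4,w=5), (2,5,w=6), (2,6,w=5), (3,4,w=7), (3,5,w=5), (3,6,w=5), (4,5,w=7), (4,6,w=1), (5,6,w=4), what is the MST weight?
17 (MST edges: (1,5,w=2), (2,6,w=5), (3,5,w=5), (4,6,w=1), (5,6,w=4); sum of weights 2 + 5 + 5 + 1 + 4 = 17)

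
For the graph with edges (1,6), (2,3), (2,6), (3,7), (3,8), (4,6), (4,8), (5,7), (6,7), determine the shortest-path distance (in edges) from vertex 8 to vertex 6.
2 (path: 8 -> 4 -> 6, 2 edges)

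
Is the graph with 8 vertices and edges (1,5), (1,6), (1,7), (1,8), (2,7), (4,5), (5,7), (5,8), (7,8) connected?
No, it has 2 components: {1, 2, 4, 5, 6, 7, 8}, {3}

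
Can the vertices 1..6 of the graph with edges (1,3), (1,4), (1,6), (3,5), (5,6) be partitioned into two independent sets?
Yes. Partition: {1, 2, 5}, {3, 4, 6}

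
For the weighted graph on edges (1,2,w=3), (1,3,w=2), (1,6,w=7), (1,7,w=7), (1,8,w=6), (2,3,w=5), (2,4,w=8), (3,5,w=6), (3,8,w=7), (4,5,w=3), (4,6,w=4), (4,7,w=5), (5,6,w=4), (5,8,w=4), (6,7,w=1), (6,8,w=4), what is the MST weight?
23 (MST edges: (1,2,w=3), (1,3,w=2), (1,8,w=6), (4,5,w=3), (4,6,w=4), (5,8,w=4), (6,7,w=1); sum of weights 3 + 2 + 6 + 3 + 4 + 4 + 1 = 23)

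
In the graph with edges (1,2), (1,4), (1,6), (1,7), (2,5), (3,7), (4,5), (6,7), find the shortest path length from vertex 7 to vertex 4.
2 (path: 7 -> 1 -> 4, 2 edges)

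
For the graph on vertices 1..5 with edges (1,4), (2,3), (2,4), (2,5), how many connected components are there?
1 (components: {1, 2, 3, 4, 5})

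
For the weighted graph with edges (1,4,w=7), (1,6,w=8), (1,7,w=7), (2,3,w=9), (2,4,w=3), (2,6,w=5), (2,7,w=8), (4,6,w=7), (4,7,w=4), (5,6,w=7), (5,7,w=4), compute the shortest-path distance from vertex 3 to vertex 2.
9 (path: 3 -> 2; weights 9 = 9)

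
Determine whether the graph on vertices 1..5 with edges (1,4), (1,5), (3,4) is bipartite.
Yes. Partition: {1, 2, 3}, {4, 5}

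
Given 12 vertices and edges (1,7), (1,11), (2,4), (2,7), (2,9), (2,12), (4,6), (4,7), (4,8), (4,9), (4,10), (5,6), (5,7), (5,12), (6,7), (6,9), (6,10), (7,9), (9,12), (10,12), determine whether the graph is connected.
No, it has 2 components: {1, 2, 4, 5, 6, 7, 8, 9, 10, 11, 12}, {3}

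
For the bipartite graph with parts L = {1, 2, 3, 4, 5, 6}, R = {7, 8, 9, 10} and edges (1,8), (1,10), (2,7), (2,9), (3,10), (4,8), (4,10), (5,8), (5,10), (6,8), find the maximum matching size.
3 (matching: (1,10), (2,9), (4,8); upper bound min(|L|,|R|) = min(6,4) = 4)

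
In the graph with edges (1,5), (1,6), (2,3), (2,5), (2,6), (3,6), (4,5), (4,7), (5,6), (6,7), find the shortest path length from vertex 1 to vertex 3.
2 (path: 1 -> 6 -> 3, 2 edges)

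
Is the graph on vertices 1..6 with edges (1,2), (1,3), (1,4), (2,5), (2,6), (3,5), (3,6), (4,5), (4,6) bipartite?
Yes. Partition: {1, 5, 6}, {2, 3, 4}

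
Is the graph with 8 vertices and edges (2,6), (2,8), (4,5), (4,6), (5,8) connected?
No, it has 4 components: {1}, {2, 4, 5, 6, 8}, {3}, {7}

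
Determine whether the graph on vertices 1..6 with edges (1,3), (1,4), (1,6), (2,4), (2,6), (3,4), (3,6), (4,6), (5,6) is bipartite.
No (odd cycle of length 3: 6 -> 1 -> 4 -> 6)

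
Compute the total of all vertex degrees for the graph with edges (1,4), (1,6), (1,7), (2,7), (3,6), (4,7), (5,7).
14 (handshake: sum of degrees = 2|E| = 2 x 7 = 14)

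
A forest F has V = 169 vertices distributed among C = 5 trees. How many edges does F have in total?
164 (Each of the 5 component trees on V_i vertices has V_i - 1 edges; summing gives V - C = 169 - 5 = 164)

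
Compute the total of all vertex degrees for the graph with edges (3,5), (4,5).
4 (handshake: sum of degrees = 2|E| = 2 x 2 = 4)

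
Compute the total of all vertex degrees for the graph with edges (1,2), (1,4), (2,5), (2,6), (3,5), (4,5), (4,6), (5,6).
16 (handshake: sum of degrees = 2|E| = 2 x 8 = 16)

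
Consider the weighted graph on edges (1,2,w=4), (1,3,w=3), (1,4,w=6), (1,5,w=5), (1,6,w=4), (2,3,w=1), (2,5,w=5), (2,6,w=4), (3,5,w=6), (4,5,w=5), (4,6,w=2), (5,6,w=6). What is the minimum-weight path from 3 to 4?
7 (path: 3 -> 2 -> 6 -> 4; weights 1 + 4 + 2 = 7)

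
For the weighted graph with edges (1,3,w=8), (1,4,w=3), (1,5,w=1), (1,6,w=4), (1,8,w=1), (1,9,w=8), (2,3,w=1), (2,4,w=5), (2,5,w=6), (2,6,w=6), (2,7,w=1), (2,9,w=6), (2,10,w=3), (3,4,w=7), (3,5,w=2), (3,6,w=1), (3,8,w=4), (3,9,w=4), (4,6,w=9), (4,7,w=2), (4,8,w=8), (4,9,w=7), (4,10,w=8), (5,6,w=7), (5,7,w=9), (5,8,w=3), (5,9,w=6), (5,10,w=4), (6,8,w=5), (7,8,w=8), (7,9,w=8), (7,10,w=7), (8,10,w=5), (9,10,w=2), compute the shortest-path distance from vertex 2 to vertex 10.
3 (path: 2 -> 10; weights 3 = 3)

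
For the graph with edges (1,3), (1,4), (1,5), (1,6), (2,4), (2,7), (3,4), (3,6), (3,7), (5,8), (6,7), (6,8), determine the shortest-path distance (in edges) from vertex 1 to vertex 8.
2 (path: 1 -> 6 -> 8, 2 edges)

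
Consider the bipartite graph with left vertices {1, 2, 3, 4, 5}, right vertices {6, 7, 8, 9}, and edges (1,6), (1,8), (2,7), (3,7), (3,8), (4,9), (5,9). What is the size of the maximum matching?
4 (matching: (1,6), (2,7), (3,8), (4,9); upper bound min(|L|,|R|) = min(5,4) = 4)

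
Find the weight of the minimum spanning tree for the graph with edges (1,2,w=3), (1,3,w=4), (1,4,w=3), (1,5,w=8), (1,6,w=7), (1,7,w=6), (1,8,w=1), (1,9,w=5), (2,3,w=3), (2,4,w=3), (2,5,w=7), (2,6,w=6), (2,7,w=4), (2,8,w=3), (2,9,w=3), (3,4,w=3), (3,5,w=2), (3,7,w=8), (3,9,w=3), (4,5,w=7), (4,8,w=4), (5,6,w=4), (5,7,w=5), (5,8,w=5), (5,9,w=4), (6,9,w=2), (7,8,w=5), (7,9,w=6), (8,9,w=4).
21 (MST edges: (1,2,w=3), (1,4,w=3), (1,8,w=1), (2,3,w=3), (2,7,w=4), (2,9,w=3), (3,5,w=2), (6,9,w=2); sum of weights 3 + 3 + 1 + 3 + 4 + 3 + 2 + 2 = 21)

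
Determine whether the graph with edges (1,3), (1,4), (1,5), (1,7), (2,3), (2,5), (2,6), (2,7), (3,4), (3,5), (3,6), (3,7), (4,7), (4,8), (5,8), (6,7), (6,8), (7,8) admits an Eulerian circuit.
Yes (the graph is connected and all 8 vertices have even degree)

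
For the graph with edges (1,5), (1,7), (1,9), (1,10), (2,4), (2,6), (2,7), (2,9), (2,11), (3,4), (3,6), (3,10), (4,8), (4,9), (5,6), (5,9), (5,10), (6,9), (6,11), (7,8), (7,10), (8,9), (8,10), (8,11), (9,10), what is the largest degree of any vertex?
7 (attained at vertex 9)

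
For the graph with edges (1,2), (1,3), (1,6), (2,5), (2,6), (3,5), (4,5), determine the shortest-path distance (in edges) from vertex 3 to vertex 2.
2 (path: 3 -> 5 -> 2, 2 edges)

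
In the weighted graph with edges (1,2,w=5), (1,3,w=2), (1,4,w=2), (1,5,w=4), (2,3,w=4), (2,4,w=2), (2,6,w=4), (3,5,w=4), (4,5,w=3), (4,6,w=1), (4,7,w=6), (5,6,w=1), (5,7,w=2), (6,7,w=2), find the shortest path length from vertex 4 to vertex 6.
1 (path: 4 -> 6; weights 1 = 1)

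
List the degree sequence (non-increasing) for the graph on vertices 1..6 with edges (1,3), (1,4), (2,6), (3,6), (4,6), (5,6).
[4, 2, 2, 2, 1, 1] (degrees: deg(1)=2, deg(2)=1, deg(3)=2, deg(4)=2, deg(5)=1, deg(6)=4)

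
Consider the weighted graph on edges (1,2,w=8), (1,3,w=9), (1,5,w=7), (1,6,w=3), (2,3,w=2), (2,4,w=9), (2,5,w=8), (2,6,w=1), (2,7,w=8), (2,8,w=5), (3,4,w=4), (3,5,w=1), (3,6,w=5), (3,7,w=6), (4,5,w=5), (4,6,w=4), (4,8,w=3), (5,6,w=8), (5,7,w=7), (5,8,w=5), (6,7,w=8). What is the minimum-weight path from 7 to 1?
11 (path: 7 -> 6 -> 1; weights 8 + 3 = 11)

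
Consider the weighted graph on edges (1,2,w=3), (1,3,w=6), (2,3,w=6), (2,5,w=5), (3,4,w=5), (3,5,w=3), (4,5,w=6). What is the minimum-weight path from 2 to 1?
3 (path: 2 -> 1; weights 3 = 3)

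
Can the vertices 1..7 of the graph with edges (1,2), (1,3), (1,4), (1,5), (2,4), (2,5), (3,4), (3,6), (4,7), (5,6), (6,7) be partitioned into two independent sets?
No (odd cycle of length 3: 2 -> 1 -> 4 -> 2)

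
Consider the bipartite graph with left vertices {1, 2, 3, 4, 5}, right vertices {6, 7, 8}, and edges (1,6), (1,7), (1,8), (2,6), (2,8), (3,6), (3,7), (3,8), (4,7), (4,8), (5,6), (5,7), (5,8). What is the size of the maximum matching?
3 (matching: (1,8), (2,6), (3,7); upper bound min(|L|,|R|) = min(5,3) = 3)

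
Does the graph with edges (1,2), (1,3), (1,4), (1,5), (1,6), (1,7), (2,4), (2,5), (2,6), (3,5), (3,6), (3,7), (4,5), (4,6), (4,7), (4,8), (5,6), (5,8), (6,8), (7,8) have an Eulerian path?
Yes — and in fact it has an Eulerian circuit (the graph is connected and all 8 vertices have even degree)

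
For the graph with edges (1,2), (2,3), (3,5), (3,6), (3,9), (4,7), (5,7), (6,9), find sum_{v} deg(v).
16 (handshake: sum of degrees = 2|E| = 2 x 8 = 16)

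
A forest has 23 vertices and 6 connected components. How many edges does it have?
17 (Each of the 6 component trees on V_i vertices has V_i - 1 edges; summing gives V - C = 23 - 6 = 17)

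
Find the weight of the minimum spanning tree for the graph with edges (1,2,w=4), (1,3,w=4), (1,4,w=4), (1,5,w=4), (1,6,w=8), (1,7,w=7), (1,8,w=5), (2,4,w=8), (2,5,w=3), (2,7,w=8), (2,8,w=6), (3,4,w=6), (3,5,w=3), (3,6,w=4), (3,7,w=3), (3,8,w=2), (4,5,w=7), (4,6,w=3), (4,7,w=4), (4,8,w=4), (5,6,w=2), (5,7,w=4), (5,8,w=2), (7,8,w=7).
19 (MST edges: (1,2,w=4), (2,5,w=3), (3,7,w=3), (3,8,w=2), (4,6,w=3), (5,6,w=2), (5,8,w=2); sum of weights 4 + 3 + 3 + 2 + 3 + 2 + 2 = 19)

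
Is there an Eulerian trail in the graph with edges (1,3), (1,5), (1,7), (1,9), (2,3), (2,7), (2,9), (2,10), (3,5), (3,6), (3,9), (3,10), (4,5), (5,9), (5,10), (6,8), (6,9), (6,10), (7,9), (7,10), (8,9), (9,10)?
Yes (the graph is connected and exactly 2 vertices have odd degree: {4, 5}; any Eulerian path must start and end at those)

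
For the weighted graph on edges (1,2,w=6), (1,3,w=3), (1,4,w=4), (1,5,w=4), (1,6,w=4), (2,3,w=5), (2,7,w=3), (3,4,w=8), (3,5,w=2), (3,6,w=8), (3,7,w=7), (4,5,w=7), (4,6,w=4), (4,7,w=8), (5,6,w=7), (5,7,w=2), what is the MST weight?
18 (MST edges: (1,3,w=3), (1,4,w=4), (1,6,w=4), (2,7,w=3), (3,5,w=2), (5,7,w=2); sum of weights 3 + 4 + 4 + 3 + 2 + 2 = 18)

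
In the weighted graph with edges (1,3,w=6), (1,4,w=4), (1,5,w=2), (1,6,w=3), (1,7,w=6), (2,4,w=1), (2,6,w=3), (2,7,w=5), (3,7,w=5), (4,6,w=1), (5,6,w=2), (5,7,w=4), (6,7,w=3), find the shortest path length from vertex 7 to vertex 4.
4 (path: 7 -> 6 -> 4; weights 3 + 1 = 4)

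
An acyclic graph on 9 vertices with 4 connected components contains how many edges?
5 (Each of the 4 component trees on V_i vertices has V_i - 1 edges; summing gives V - C = 9 - 4 = 5)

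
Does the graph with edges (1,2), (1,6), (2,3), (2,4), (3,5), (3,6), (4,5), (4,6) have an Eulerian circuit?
No (4 vertices have odd degree: {2, 3, 4, 6}; Eulerian circuit requires 0)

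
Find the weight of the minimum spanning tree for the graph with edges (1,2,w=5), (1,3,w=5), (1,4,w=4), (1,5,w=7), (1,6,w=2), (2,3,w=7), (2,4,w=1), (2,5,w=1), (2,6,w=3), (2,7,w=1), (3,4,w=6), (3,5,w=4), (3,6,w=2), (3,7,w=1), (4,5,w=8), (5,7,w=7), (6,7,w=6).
8 (MST edges: (1,6,w=2), (2,4,w=1), (2,5,w=1), (2,7,w=1), (3,6,w=2), (3,7,w=1); sum of weights 2 + 1 + 1 + 1 + 2 + 1 = 8)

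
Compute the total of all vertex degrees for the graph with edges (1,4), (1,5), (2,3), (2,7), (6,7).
10 (handshake: sum of degrees = 2|E| = 2 x 5 = 10)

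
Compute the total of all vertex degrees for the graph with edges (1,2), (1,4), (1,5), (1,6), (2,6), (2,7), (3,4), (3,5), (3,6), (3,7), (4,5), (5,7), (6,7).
26 (handshake: sum of degrees = 2|E| = 2 x 13 = 26)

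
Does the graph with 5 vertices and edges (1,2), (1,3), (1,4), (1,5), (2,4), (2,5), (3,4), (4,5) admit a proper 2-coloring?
No (odd cycle of length 3: 3 -> 1 -> 4 -> 3)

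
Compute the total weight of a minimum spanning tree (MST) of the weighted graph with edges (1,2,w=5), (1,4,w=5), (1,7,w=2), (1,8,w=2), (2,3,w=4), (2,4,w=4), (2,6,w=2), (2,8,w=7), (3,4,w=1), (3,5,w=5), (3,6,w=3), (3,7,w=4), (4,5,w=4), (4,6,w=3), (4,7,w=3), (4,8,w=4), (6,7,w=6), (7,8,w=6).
17 (MST edges: (1,7,w=2), (1,8,w=2), (2,6,w=2), (3,4,w=1), (3,6,w=3), (4,5,w=4), (4,7,w=3); sum of weights 2 + 2 + 2 + 1 + 3 + 4 + 3 = 17)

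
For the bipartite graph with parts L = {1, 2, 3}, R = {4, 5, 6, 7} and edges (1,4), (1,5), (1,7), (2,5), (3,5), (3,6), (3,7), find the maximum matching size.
3 (matching: (1,7), (2,5), (3,6); upper bound min(|L|,|R|) = min(3,4) = 3)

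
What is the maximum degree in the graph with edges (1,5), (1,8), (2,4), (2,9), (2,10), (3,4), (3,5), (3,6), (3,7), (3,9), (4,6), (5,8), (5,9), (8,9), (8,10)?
5 (attained at vertex 3)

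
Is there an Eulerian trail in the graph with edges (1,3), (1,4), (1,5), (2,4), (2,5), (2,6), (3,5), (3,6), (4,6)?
No (6 vertices have odd degree: {1, 2, 3, 4, 5, 6}; Eulerian path requires 0 or 2)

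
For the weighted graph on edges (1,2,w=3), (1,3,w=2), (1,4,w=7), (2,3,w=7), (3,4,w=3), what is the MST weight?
8 (MST edges: (1,2,w=3), (1,3,w=2), (3,4,w=3); sum of weights 3 + 2 + 3 = 8)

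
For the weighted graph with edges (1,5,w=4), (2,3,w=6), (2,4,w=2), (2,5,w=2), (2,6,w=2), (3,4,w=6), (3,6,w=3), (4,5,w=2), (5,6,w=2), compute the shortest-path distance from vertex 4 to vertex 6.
4 (path: 4 -> 2 -> 6; weights 2 + 2 = 4)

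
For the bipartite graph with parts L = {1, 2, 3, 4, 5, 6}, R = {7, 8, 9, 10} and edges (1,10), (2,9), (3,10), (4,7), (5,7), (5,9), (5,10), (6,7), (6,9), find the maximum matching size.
3 (matching: (1,10), (2,9), (4,7); upper bound min(|L|,|R|) = min(6,4) = 4)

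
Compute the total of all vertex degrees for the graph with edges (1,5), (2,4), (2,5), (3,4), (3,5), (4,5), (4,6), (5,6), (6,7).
18 (handshake: sum of degrees = 2|E| = 2 x 9 = 18)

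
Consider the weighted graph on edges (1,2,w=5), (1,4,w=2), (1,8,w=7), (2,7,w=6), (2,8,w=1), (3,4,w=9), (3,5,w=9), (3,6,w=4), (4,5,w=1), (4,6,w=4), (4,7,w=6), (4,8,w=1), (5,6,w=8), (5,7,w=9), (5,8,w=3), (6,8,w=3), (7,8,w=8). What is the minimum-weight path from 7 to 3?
14 (path: 7 -> 4 -> 6 -> 3; weights 6 + 4 + 4 = 14)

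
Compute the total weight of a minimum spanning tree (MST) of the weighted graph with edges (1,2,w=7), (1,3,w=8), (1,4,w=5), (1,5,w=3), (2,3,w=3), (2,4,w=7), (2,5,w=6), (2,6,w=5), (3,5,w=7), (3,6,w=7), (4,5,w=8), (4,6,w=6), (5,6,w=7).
22 (MST edges: (1,4,w=5), (1,5,w=3), (2,3,w=3), (2,5,w=6), (2,6,w=5); sum of weights 5 + 3 + 3 + 6 + 5 = 22)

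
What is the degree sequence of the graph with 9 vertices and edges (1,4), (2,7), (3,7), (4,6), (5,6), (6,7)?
[3, 3, 2, 1, 1, 1, 1, 0, 0] (degrees: deg(1)=1, deg(2)=1, deg(3)=1, deg(4)=2, deg(5)=1, deg(6)=3, deg(7)=3, deg(8)=0, deg(9)=0)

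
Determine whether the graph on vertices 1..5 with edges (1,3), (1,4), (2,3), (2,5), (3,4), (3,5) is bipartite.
No (odd cycle of length 3: 4 -> 1 -> 3 -> 4)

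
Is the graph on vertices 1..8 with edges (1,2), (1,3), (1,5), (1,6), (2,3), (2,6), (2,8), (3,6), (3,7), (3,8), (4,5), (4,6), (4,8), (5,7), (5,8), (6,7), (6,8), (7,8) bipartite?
No (odd cycle of length 3: 2 -> 1 -> 6 -> 2)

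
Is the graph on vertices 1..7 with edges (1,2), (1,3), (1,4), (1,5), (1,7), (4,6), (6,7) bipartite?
Yes. Partition: {1, 6}, {2, 3, 4, 5, 7}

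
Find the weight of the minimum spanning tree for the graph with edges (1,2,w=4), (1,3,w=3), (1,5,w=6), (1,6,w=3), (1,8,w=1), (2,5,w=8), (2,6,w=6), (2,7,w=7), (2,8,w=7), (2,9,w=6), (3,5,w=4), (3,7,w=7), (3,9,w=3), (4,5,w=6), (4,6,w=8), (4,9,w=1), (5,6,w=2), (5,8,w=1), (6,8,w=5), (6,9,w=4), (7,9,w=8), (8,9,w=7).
22 (MST edges: (1,2,w=4), (1,3,w=3), (1,8,w=1), (2,7,w=7), (3,9,w=3), (4,9,w=1), (5,6,w=2), (5,8,w=1); sum of weights 4 + 3 + 1 + 7 + 3 + 1 + 2 + 1 = 22)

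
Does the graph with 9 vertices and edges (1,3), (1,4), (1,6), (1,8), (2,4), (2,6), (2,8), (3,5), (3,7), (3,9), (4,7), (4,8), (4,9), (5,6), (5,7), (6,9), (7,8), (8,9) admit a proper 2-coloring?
No (odd cycle of length 3: 4 -> 1 -> 8 -> 4)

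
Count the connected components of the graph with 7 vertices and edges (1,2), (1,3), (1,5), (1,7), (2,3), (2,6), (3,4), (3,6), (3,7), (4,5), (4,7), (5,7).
1 (components: {1, 2, 3, 4, 5, 6, 7})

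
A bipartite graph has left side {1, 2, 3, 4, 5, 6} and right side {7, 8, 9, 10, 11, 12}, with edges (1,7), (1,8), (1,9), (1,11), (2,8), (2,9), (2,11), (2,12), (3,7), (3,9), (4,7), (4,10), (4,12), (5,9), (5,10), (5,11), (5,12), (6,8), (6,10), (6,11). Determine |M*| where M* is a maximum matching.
6 (matching: (1,11), (2,12), (3,9), (4,7), (5,10), (6,8); upper bound min(|L|,|R|) = min(6,6) = 6)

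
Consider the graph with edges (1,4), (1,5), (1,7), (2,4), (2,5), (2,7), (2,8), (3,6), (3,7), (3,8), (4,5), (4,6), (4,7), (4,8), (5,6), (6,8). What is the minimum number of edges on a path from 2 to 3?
2 (path: 2 -> 7 -> 3, 2 edges)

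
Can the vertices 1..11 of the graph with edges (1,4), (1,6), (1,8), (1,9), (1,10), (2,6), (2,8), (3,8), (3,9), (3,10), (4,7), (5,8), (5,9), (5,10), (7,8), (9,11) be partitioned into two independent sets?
Yes. Partition: {1, 2, 3, 5, 7, 11}, {4, 6, 8, 9, 10}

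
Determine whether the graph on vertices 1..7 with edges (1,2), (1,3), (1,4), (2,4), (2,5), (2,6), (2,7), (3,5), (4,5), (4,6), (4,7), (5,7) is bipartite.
No (odd cycle of length 3: 4 -> 1 -> 2 -> 4)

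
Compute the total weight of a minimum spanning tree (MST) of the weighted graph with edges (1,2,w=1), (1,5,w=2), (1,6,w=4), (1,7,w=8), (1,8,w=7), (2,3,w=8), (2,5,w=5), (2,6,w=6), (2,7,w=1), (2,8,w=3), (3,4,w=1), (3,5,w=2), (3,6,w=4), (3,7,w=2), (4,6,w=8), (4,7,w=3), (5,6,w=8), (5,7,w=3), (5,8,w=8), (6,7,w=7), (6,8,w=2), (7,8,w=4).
12 (MST edges: (1,2,w=1), (1,5,w=2), (2,7,w=1), (2,8,w=3), (3,4,w=1), (3,5,w=2), (6,8,w=2); sum of weights 1 + 2 + 1 + 3 + 1 + 2 + 2 = 12)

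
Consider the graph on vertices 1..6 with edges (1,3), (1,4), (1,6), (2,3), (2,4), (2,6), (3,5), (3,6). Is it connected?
Yes (BFS from 1 visits [1, 3, 4, 6, 2, 5] — all 6 vertices reached)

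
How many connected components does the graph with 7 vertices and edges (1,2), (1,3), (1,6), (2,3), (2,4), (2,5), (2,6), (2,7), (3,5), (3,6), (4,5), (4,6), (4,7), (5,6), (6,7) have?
1 (components: {1, 2, 3, 4, 5, 6, 7})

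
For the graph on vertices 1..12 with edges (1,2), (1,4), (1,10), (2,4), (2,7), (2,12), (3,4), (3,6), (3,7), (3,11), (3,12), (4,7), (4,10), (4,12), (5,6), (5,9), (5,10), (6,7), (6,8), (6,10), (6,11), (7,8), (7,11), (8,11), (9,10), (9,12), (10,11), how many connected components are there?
1 (components: {1, 2, 3, 4, 5, 6, 7, 8, 9, 10, 11, 12})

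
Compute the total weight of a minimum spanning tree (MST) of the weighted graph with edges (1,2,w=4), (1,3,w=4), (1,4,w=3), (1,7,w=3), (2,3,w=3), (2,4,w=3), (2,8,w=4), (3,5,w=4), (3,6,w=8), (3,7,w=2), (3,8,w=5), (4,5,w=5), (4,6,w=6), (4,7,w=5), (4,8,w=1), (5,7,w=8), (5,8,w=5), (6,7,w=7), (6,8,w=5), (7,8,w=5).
21 (MST edges: (1,4,w=3), (1,7,w=3), (2,3,w=3), (3,5,w=4), (3,7,w=2), (4,8,w=1), (6,8,w=5); sum of weights 3 + 3 + 3 + 4 + 2 + 1 + 5 = 21)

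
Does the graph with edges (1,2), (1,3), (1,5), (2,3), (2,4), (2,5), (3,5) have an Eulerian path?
No (4 vertices have odd degree: {1, 3, 4, 5}; Eulerian path requires 0 or 2)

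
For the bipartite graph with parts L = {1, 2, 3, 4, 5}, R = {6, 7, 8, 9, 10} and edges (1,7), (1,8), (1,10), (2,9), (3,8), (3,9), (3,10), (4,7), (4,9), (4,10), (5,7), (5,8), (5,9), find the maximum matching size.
4 (matching: (1,10), (2,9), (3,8), (4,7); upper bound min(|L|,|R|) = min(5,5) = 5)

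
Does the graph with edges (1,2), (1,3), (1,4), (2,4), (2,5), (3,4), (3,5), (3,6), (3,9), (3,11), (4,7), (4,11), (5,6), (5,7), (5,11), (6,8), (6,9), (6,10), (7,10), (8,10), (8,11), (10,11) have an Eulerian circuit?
No (8 vertices have odd degree: {1, 2, 4, 5, 6, 7, 8, 11}; Eulerian circuit requires 0)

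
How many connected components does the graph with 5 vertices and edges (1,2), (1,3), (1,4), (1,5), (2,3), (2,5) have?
1 (components: {1, 2, 3, 4, 5})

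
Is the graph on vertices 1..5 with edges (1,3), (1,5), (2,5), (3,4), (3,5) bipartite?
No (odd cycle of length 3: 5 -> 1 -> 3 -> 5)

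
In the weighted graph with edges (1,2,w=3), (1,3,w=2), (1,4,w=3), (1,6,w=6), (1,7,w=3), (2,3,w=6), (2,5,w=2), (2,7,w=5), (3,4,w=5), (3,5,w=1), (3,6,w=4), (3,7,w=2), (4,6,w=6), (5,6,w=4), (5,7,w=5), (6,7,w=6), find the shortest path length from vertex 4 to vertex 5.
6 (path: 4 -> 3 -> 5; weights 5 + 1 = 6)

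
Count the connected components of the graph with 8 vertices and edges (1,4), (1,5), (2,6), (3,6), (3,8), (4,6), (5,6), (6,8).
2 (components: {1, 2, 3, 4, 5, 6, 8}, {7})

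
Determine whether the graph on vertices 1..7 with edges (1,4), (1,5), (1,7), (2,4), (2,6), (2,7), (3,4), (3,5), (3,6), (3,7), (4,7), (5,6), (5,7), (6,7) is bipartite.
No (odd cycle of length 3: 4 -> 1 -> 7 -> 4)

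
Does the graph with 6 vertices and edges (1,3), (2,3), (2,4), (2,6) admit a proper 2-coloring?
Yes. Partition: {1, 2, 5}, {3, 4, 6}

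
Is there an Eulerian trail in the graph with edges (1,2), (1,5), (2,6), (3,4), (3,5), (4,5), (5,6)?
Yes — and in fact it has an Eulerian circuit (the graph is connected and all 6 vertices have even degree)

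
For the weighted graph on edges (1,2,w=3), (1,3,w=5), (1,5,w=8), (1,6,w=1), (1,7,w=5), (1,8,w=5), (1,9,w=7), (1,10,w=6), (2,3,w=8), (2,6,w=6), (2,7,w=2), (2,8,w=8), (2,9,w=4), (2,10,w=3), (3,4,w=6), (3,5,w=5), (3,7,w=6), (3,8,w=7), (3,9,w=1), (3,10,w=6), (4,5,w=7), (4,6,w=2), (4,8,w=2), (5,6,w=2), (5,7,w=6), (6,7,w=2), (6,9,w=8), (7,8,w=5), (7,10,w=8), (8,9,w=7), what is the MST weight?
19 (MST edges: (1,6,w=1), (2,7,w=2), (2,9,w=4), (2,10,w=3), (3,9,w=1), (4,6,w=2), (4,8,w=2), (5,6,w=2), (6,7,w=2); sum of weights 1 + 2 + 4 + 3 + 1 + 2 + 2 + 2 + 2 = 19)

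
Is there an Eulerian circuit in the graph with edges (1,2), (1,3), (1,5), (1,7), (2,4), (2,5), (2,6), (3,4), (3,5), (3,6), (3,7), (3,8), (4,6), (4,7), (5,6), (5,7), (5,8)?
Yes (the graph is connected and all 8 vertices have even degree)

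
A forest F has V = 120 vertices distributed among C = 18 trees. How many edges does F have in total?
102 (Each of the 18 component trees on V_i vertices has V_i - 1 edges; summing gives V - C = 120 - 18 = 102)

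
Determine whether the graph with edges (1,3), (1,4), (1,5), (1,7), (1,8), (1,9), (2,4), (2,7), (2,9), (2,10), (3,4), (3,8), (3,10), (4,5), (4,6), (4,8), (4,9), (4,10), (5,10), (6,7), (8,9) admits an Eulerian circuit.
No (2 vertices have odd degree: {5, 7}; Eulerian circuit requires 0)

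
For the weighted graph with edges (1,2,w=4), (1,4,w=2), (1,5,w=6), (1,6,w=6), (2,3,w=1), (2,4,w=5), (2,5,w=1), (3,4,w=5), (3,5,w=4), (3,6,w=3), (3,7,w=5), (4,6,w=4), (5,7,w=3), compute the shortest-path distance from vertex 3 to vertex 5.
2 (path: 3 -> 2 -> 5; weights 1 + 1 = 2)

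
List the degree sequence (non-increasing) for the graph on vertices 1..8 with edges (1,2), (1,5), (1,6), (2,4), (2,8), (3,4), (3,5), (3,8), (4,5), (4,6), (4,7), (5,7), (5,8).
[5, 5, 3, 3, 3, 3, 2, 2] (degrees: deg(1)=3, deg(2)=3, deg(3)=3, deg(4)=5, deg(5)=5, deg(6)=2, deg(7)=2, deg(8)=3)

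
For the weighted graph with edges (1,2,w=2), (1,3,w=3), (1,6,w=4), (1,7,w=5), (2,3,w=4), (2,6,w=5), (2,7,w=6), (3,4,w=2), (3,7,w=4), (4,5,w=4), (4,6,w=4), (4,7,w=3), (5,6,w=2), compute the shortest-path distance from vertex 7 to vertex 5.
7 (path: 7 -> 4 -> 5; weights 3 + 4 = 7)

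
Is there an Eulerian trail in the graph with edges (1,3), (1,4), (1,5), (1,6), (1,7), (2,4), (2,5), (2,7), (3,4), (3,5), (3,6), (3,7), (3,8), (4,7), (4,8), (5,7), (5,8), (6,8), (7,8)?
No (6 vertices have odd degree: {1, 2, 4, 5, 6, 8}; Eulerian path requires 0 or 2)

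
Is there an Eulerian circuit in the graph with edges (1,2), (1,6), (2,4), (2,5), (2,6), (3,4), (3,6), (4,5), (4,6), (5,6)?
No (2 vertices have odd degree: {5, 6}; Eulerian circuit requires 0)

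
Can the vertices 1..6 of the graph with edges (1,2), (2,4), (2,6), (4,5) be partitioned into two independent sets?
Yes. Partition: {1, 3, 4, 6}, {2, 5}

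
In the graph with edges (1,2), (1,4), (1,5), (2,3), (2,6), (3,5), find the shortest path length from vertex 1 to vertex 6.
2 (path: 1 -> 2 -> 6, 2 edges)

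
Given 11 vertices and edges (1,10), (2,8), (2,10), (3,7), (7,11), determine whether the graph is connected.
No, it has 6 components: {1, 2, 8, 10}, {3, 7, 11}, {4}, {5}, {6}, {9}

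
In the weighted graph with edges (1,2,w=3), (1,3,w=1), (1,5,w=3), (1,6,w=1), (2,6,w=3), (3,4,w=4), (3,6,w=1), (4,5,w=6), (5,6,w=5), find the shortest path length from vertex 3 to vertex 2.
4 (path: 3 -> 6 -> 2; weights 1 + 3 = 4)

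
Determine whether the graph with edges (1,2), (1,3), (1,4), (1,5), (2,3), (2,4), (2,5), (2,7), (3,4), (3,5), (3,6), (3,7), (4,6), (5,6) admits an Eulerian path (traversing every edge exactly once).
Yes (the graph is connected and exactly 2 vertices have odd degree: {2, 6}; any Eulerian path must start and end at those)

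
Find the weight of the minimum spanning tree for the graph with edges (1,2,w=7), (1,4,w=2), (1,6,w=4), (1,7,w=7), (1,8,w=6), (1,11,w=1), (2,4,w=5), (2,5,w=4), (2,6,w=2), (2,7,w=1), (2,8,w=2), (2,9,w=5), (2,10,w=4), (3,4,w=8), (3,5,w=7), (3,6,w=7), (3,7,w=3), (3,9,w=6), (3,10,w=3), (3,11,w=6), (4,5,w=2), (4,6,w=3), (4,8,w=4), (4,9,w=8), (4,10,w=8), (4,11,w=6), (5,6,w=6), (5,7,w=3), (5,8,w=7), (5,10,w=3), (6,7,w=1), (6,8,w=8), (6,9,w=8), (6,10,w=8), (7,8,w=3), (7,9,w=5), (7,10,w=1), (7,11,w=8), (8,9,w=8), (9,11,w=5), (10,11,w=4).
21 (MST edges: (1,4,w=2), (1,11,w=1), (2,7,w=1), (2,8,w=2), (2,9,w=5), (3,7,w=3), (4,5,w=2), (4,6,w=3), (6,7,w=1), (7,10,w=1); sum of weights 2 + 1 + 1 + 2 + 5 + 3 + 2 + 3 + 1 + 1 = 21)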